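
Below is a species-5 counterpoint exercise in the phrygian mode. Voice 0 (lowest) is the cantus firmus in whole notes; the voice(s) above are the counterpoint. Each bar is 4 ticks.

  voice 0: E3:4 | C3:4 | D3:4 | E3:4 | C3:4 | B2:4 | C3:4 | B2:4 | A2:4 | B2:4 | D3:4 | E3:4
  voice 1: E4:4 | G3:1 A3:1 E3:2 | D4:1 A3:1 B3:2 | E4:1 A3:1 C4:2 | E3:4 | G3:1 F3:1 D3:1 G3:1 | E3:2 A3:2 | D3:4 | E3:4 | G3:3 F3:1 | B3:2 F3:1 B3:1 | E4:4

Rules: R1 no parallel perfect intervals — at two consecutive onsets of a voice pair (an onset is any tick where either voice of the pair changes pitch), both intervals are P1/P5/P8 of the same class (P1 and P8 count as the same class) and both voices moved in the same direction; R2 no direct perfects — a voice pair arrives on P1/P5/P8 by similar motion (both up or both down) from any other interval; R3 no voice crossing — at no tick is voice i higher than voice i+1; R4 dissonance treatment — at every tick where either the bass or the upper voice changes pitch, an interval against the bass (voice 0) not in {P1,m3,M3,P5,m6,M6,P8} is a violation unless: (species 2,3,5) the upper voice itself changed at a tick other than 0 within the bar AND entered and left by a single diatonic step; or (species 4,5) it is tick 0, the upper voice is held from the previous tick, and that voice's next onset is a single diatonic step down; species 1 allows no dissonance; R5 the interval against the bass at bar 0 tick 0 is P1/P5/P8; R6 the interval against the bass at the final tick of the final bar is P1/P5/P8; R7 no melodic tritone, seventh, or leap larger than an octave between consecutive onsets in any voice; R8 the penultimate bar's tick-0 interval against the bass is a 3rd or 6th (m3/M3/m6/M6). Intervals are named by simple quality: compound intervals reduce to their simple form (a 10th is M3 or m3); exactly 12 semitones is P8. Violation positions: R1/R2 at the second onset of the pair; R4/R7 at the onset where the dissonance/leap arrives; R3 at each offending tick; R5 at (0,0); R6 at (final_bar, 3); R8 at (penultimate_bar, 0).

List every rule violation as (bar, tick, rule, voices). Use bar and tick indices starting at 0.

(1, 0, R2, (0, 1))
(2, 0, R2, (0, 1))
(2, 0, R7, (1,))
(3, 0, R2, (0, 1))
(3, 1, R4, (0, 1))
(5, 1, R4, (0, 1))
(9, 3, R4, (0, 1))
(10, 0, R7, (1,))
(10, 2, R7, (1,))
(10, 3, R7, (1,))
(11, 0, R2, (0, 1))

bar 0: v0=E3 v1=E4 downbeat P8
bar 1: v0=C3 v1=G3 downbeat P5
bar 2: v0=D3 v1=D4 downbeat P8
bar 3: v0=E3 v1=E4 downbeat P8
bar 4: v0=C3 v1=E3 downbeat M3
bar 5: v0=B2 v1=G3 downbeat m6
bar 6: v0=C3 v1=E3 downbeat M3
bar 7: v0=B2 v1=D3 downbeat m3
bar 8: v0=A2 v1=E3 downbeat P5
bar 9: v0=B2 v1=G3 downbeat m6
bar 10: v0=D3 v1=B3 downbeat M6
bar 11: v0=E3 v1=E4 downbeat P8
  -> R2 @ bar 1 tick 0 v(0, 1): E3/E4 P8 -> C3/G3 P5 similar
  -> R2 @ bar 2 tick 0 v(0, 1): C3/E3 M3 -> D3/D4 P8 similar
  -> R7 @ bar 2 tick 0 v(1,): E3->D4 leap 10st
  -> R2 @ bar 3 tick 0 v(0, 1): D3/B3 M6 -> E3/E4 P8 similar
  -> R4 @ bar 3 tick 1 v(0, 1): E3/A3 P4 untreated
  -> R4 @ bar 5 tick 1 v(0, 1): B2/F3 TT untreated
  -> R4 @ bar 9 tick 3 v(0, 1): B2/F3 TT untreated
  -> R7 @ bar 10 tick 0 v(1,): F3->B3 leap 6st
  -> R7 @ bar 10 tick 2 v(1,): B3->F3 leap 6st
  -> R7 @ bar 10 tick 3 v(1,): F3->B3 leap 6st
  -> R2 @ bar 11 tick 0 v(0, 1): D3/B3 M6 -> E3/E4 P8 similar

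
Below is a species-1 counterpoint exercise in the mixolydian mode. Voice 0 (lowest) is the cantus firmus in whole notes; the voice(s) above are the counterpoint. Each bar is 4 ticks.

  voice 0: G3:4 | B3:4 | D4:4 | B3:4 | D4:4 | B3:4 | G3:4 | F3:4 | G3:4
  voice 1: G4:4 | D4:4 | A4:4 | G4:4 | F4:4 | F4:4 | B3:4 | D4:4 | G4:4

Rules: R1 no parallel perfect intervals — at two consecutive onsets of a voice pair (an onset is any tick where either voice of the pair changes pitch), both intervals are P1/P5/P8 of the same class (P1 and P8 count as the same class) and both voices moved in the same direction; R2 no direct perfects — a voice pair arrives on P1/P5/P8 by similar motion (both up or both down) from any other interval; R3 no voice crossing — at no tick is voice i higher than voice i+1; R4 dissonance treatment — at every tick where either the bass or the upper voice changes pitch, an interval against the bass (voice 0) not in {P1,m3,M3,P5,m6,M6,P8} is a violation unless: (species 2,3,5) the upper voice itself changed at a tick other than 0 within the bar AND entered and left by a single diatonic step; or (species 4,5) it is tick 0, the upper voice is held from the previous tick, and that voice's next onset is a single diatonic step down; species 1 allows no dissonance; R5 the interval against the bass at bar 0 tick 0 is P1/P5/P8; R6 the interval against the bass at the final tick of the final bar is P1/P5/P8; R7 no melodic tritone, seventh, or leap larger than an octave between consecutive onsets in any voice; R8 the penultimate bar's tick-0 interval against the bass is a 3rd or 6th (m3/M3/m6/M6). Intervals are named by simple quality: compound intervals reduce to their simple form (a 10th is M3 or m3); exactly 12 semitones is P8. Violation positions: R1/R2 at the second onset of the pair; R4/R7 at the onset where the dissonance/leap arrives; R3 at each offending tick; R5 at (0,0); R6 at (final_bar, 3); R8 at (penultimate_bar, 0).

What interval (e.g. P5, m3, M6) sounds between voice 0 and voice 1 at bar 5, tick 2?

TT

voice 0=B3 voice 1=F4 -> TT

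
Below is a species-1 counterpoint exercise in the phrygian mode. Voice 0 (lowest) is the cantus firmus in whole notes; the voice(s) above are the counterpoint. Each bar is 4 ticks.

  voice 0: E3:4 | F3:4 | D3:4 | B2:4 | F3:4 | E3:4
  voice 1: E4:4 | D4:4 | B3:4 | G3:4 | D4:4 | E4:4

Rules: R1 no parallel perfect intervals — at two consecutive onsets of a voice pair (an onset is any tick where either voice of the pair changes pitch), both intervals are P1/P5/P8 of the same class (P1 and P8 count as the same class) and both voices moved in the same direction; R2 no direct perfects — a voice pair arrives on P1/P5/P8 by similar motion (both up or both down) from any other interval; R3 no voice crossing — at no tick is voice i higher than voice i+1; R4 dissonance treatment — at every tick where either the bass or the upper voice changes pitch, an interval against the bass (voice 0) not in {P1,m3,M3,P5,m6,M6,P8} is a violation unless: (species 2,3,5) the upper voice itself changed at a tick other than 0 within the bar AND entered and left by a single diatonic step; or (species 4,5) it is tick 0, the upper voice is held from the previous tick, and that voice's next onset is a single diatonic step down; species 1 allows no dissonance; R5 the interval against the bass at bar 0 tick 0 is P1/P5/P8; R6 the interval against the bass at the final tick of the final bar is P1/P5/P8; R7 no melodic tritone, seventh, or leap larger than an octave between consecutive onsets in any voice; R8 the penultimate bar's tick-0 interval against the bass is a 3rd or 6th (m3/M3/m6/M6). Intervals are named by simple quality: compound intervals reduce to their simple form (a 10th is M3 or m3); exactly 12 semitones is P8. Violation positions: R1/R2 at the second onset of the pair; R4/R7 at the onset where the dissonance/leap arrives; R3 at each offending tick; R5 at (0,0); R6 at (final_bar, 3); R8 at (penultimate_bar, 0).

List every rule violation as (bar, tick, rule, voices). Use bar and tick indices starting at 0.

bar 0: v0=E3 v1=E4 downbeat P8
bar 1: v0=F3 v1=D4 downbeat M6
bar 2: v0=D3 v1=B3 downbeat M6
bar 3: v0=B2 v1=G3 downbeat m6
bar 4: v0=F3 v1=D4 downbeat M6
bar 5: v0=E3 v1=E4 downbeat P8
  -> R7 @ bar 4 tick 0 v(0,): B2->F3 leap 6st

(4, 0, R7, (0,))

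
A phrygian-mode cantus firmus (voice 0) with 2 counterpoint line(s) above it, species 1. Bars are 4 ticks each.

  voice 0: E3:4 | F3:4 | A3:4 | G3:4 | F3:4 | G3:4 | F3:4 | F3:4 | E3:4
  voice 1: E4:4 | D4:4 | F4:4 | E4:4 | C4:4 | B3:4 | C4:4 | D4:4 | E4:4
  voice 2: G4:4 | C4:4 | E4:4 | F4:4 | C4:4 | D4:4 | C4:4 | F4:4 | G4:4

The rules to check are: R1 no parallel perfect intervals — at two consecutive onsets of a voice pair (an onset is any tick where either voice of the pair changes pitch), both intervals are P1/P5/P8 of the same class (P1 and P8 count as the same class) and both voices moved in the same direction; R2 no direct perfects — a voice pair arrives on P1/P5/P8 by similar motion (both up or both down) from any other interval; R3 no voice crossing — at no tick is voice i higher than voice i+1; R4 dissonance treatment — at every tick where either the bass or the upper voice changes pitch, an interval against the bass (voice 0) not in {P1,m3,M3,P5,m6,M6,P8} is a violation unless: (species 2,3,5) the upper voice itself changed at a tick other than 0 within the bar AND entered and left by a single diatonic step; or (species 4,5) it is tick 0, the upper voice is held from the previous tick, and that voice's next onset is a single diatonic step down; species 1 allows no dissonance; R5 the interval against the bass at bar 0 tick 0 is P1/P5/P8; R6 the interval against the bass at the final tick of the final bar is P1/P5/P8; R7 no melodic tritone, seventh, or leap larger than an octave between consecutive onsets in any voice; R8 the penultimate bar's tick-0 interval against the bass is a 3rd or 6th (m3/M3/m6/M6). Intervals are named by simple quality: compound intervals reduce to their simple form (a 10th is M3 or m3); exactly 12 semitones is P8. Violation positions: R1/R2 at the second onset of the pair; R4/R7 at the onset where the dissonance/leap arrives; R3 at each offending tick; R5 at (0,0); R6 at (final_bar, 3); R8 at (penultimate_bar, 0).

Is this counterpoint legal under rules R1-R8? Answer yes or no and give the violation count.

No (18 violations)

bar 0: v0=E3 v1=E4 v2=G4 (m3)
bar 1: v0=F3 v1=D4 v2=C4 (P5)
bar 2: v0=A3 v1=F4 v2=E4 (P5)
bar 3: v0=G3 v1=E4 v2=F4 (m7)
bar 4: v0=F3 v1=C4 v2=C4 (P5)
bar 5: v0=G3 v1=B3 v2=D4 (P5)
bar 6: v0=F3 v1=C4 v2=C4 (P5)
bar 7: v0=F3 v1=D4 v2=F4 (P8)
bar 8: v0=E3 v1=E4 v2=G4 (m3)
  R5 @ bar0.0: opens on m3
  R3 @ bar1.0: D4 above C4
  R3 @ bar1.1: D4 above C4
  R3 @ bar1.2: D4 above C4
  R3 @ bar1.3: D4 above C4
  R1 @ bar2.0: F3/C4 P5 -> A3/E4 P5 similar
  R3 @ bar2.0: F4 above E4
  R3 @ bar2.1: F4 above E4
  R3 @ bar2.2: F4 above E4
  R3 @ bar2.3: F4 above E4
  R4 @ bar3.0: G3/F4 m7 untreated
  R2 @ bar4.0: G3/E4 M6 -> F3/C4 P5 similar
  R2 @ bar4.0: G3/F4 m7 -> F3/C4 P5 similar
  R2 @ bar4.0: E4/F4 m2 -> C4/C4 P1 similar
  R1 @ bar5.0: F3/C4 P5 -> G3/D4 P5 similar
  R1 @ bar6.0: G3/D4 P5 -> F3/C4 P5 similar
  R8 @ bar7.0: penult P8 not 3rd/6th
  R6 @ bar8.3: closes on m3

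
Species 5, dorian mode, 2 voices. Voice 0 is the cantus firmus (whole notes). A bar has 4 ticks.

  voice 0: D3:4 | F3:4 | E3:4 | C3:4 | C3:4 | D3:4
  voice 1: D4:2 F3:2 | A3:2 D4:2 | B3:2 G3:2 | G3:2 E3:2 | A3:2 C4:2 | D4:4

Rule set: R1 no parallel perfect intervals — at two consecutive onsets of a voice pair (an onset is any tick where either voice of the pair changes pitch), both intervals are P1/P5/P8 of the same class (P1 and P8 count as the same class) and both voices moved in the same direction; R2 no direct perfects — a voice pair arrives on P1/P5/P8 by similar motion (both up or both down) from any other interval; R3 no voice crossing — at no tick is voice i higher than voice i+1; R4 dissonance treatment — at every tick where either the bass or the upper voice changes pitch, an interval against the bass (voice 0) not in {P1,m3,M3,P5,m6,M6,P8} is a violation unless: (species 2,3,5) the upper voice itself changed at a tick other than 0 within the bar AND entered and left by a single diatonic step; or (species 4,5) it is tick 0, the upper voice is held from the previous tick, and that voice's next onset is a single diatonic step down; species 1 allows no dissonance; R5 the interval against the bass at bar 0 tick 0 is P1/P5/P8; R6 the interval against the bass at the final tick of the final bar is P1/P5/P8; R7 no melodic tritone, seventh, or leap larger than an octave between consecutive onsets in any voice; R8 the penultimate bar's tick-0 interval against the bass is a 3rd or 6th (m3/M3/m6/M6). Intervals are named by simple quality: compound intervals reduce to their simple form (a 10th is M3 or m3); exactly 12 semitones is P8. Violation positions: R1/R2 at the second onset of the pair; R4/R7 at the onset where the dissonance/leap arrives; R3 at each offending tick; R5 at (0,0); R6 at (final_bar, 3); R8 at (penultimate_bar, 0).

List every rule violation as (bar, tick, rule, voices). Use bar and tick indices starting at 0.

(2, 0, R2, (0, 1))
(5, 0, R1, (0, 1))

bar 0: v0=D3 v1=D4 downbeat P8
bar 1: v0=F3 v1=A3 downbeat M3
bar 2: v0=E3 v1=B3 downbeat P5
bar 3: v0=C3 v1=G3 downbeat P5
bar 4: v0=C3 v1=A3 downbeat M6
bar 5: v0=D3 v1=D4 downbeat P8
  -> R2 @ bar 2 tick 0 v(0, 1): F3/D4 M6 -> E3/B3 P5 similar
  -> R1 @ bar 5 tick 0 v(0, 1): C3/C4 P8 -> D3/D4 P8 similar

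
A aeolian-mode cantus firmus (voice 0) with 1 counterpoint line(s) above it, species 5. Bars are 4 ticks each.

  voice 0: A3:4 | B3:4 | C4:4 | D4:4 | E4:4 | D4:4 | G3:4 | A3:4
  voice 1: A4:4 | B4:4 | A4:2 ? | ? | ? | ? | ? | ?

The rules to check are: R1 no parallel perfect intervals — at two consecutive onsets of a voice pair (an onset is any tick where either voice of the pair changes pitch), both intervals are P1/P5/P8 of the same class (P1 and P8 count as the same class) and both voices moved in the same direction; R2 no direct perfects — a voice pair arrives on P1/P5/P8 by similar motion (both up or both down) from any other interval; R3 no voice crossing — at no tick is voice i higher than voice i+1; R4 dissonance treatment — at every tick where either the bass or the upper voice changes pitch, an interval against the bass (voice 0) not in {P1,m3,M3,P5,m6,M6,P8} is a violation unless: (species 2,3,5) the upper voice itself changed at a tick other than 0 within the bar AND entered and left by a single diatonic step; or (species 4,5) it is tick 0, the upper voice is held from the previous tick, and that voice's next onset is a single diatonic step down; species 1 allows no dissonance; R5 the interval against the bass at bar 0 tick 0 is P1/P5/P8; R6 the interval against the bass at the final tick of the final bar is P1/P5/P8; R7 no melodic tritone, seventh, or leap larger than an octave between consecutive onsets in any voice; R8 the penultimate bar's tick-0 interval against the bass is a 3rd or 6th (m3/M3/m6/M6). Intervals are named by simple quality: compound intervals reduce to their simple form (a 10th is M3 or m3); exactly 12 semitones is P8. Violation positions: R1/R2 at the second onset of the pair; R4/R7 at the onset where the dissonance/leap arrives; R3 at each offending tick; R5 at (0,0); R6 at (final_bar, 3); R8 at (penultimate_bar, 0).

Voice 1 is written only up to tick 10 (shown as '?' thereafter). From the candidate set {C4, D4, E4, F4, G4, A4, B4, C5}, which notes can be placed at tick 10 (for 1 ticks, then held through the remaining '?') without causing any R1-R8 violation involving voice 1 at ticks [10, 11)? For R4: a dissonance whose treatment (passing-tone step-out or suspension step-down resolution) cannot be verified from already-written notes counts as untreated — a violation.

{A4, C4, C5, E4, G4}

C4: legal
D4: violates R4
E4: legal
F4: violates R4
G4: legal
A4: legal
B4: violates R4
C5: legal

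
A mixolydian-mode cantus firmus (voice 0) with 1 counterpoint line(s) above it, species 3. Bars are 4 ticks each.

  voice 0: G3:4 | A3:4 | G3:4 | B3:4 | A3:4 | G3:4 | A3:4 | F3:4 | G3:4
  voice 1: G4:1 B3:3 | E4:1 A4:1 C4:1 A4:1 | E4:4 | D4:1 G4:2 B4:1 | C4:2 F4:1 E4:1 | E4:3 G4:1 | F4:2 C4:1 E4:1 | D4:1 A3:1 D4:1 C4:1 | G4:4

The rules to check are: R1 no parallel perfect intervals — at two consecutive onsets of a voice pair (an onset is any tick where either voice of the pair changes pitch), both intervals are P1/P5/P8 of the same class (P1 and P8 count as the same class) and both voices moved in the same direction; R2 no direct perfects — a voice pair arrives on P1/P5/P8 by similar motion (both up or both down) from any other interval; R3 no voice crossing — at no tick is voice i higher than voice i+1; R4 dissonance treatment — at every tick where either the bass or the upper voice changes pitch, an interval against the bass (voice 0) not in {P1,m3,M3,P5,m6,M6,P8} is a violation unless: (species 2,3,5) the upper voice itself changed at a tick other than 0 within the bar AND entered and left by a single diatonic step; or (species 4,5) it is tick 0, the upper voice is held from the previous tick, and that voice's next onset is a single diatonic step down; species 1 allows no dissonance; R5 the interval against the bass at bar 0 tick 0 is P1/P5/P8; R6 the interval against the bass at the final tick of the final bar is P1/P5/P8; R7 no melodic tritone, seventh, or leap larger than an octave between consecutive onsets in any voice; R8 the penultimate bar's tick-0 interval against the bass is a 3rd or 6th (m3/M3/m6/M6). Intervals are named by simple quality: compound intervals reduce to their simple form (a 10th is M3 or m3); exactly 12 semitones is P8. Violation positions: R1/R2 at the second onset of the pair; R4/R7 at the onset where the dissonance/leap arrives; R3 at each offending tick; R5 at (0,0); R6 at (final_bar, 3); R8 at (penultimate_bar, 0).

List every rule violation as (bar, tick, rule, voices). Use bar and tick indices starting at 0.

(1, 0, R2, (0, 1))
(4, 0, R7, (1,))
(8, 0, R2, (0, 1))

bar 0: v0=G3 v1=G4 downbeat P8
bar 1: v0=A3 v1=E4 downbeat P5
bar 2: v0=G3 v1=E4 downbeat M6
bar 3: v0=B3 v1=D4 downbeat m3
bar 4: v0=A3 v1=C4 downbeat m3
bar 5: v0=G3 v1=E4 downbeat M6
bar 6: v0=A3 v1=F4 downbeat m6
bar 7: v0=F3 v1=D4 downbeat M6
bar 8: v0=G3 v1=G4 downbeat P8
  -> R2 @ bar 1 tick 0 v(0, 1): G3/B3 M3 -> A3/E4 P5 similar
  -> R7 @ bar 4 tick 0 v(1,): B4->C4 leap 11st
  -> R2 @ bar 8 tick 0 v(0, 1): F3/C4 P5 -> G3/G4 P8 similar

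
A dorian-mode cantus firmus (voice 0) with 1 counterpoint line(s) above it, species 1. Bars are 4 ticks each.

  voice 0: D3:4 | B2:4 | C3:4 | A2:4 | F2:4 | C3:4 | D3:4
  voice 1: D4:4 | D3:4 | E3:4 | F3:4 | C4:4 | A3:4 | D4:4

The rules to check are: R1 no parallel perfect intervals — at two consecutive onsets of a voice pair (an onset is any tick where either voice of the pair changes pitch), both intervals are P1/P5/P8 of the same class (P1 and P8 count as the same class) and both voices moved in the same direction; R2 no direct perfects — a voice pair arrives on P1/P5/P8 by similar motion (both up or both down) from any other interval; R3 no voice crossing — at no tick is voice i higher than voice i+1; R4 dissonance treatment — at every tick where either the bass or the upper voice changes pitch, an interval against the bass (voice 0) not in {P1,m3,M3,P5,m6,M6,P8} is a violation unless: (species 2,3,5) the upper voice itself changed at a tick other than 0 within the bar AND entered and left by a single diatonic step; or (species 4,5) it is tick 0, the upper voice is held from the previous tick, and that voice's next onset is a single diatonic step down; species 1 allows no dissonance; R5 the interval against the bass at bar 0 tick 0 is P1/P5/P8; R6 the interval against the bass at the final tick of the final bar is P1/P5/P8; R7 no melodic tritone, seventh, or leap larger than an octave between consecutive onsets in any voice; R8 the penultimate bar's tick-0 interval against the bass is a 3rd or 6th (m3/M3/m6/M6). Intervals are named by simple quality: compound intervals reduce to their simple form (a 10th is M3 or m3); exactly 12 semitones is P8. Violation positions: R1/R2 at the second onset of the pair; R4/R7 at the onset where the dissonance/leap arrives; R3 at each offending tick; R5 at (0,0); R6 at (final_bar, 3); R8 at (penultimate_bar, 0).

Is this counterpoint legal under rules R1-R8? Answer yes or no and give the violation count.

No (1 violations)

bar 0: v0=D3 v1=D4 (P8)
bar 1: v0=B2 v1=D3 (m3)
bar 2: v0=C3 v1=E3 (M3)
bar 3: v0=A2 v1=F3 (m6)
bar 4: v0=F2 v1=C4 (P5)
bar 5: v0=C3 v1=A3 (M6)
bar 6: v0=D3 v1=D4 (P8)
  R2 @ bar6.0: C3/A3 M6 -> D3/D4 P8 similar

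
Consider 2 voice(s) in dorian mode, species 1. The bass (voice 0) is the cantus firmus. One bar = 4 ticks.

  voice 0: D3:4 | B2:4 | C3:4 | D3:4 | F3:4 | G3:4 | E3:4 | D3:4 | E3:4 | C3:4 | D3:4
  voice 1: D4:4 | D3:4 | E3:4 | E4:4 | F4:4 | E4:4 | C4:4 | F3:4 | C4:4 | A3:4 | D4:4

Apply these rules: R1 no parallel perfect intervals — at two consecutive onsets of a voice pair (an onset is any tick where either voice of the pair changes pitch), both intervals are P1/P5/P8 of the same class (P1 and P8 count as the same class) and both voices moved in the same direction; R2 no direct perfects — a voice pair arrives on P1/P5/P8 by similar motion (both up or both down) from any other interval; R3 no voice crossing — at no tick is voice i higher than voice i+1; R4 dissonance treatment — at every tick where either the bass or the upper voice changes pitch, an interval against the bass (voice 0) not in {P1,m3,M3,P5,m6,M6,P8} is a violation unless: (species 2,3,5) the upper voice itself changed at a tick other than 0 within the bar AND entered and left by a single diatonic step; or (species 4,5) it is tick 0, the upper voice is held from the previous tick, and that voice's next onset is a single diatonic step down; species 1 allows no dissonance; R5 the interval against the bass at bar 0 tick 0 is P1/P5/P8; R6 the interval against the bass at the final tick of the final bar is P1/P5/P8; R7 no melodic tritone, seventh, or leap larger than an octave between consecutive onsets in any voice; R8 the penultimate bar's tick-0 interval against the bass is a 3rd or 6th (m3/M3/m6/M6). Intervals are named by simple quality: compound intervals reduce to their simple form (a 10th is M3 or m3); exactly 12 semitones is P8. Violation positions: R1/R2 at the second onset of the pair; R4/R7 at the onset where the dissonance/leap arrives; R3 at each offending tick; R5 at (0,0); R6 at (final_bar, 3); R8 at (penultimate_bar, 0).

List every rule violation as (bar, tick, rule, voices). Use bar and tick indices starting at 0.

(3, 0, R4, (0, 1))
(4, 0, R2, (0, 1))
(10, 0, R2, (0, 1))

bar 0: v0=D3 v1=D4 downbeat P8
bar 1: v0=B2 v1=D3 downbeat m3
bar 2: v0=C3 v1=E3 downbeat M3
bar 3: v0=D3 v1=E4 downbeat M2
bar 4: v0=F3 v1=F4 downbeat P8
bar 5: v0=G3 v1=E4 downbeat M6
bar 6: v0=E3 v1=C4 downbeat m6
bar 7: v0=D3 v1=F3 downbeat m3
bar 8: v0=E3 v1=C4 downbeat m6
bar 9: v0=C3 v1=A3 downbeat M6
bar 10: v0=D3 v1=D4 downbeat P8
  -> R4 @ bar 3 tick 0 v(0, 1): D3/E4 M2 untreated
  -> R2 @ bar 4 tick 0 v(0, 1): D3/E4 M2 -> F3/F4 P8 similar
  -> R2 @ bar 10 tick 0 v(0, 1): C3/A3 M6 -> D3/D4 P8 similar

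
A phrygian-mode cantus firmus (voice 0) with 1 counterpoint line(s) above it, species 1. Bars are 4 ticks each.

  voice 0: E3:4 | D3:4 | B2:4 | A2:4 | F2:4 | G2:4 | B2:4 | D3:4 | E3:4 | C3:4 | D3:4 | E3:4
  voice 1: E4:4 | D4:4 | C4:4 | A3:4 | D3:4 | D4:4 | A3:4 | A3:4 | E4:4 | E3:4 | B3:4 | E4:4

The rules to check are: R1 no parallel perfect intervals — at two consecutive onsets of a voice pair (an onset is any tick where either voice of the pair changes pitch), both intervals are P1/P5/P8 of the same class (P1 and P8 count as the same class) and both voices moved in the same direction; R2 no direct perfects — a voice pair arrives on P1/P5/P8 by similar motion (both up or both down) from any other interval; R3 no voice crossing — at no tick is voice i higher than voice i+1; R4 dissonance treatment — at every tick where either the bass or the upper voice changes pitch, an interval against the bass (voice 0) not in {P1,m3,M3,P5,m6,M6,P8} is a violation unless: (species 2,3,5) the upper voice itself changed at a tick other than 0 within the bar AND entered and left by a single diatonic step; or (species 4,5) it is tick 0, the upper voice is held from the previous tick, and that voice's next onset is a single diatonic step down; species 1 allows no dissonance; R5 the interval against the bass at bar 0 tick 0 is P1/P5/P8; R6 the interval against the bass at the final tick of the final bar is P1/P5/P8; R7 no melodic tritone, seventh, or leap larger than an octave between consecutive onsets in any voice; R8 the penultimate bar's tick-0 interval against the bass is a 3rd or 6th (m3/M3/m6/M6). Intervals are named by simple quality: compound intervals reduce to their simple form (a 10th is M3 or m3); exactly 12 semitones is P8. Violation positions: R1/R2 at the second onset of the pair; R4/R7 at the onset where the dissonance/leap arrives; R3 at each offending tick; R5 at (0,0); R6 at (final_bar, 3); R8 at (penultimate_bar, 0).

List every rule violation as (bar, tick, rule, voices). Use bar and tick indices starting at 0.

bar 0: v0=E3 v1=E4 downbeat P8
bar 1: v0=D3 v1=D4 downbeat P8
bar 2: v0=B2 v1=C4 downbeat m2
bar 3: v0=A2 v1=A3 downbeat P8
bar 4: v0=F2 v1=D3 downbeat M6
bar 5: v0=G2 v1=D4 downbeat P5
bar 6: v0=B2 v1=A3 downbeat m7
bar 7: v0=D3 v1=A3 downbeat P5
bar 8: v0=E3 v1=E4 downbeat P8
bar 9: v0=C3 v1=E3 downbeat M3
bar 10: v0=D3 v1=B3 downbeat M6
bar 11: v0=E3 v1=E4 downbeat P8
  -> R1 @ bar 1 tick 0 v(0, 1): E3/E4 P8 -> D3/D4 P8 similar
  -> R4 @ bar 2 tick 0 v(0, 1): B2/C4 m2 untreated
  -> R2 @ bar 3 tick 0 v(0, 1): B2/C4 m2 -> A2/A3 P8 similar
  -> R2 @ bar 5 tick 0 v(0, 1): F2/D3 M6 -> G2/D4 P5 similar
  -> R4 @ bar 6 tick 0 v(0, 1): B2/A3 m7 untreated
  -> R2 @ bar 8 tick 0 v(0, 1): D3/A3 P5 -> E3/E4 P8 similar
  -> R2 @ bar 11 tick 0 v(0, 1): D3/B3 M6 -> E3/E4 P8 similar

(1, 0, R1, (0, 1))
(2, 0, R4, (0, 1))
(3, 0, R2, (0, 1))
(5, 0, R2, (0, 1))
(6, 0, R4, (0, 1))
(8, 0, R2, (0, 1))
(11, 0, R2, (0, 1))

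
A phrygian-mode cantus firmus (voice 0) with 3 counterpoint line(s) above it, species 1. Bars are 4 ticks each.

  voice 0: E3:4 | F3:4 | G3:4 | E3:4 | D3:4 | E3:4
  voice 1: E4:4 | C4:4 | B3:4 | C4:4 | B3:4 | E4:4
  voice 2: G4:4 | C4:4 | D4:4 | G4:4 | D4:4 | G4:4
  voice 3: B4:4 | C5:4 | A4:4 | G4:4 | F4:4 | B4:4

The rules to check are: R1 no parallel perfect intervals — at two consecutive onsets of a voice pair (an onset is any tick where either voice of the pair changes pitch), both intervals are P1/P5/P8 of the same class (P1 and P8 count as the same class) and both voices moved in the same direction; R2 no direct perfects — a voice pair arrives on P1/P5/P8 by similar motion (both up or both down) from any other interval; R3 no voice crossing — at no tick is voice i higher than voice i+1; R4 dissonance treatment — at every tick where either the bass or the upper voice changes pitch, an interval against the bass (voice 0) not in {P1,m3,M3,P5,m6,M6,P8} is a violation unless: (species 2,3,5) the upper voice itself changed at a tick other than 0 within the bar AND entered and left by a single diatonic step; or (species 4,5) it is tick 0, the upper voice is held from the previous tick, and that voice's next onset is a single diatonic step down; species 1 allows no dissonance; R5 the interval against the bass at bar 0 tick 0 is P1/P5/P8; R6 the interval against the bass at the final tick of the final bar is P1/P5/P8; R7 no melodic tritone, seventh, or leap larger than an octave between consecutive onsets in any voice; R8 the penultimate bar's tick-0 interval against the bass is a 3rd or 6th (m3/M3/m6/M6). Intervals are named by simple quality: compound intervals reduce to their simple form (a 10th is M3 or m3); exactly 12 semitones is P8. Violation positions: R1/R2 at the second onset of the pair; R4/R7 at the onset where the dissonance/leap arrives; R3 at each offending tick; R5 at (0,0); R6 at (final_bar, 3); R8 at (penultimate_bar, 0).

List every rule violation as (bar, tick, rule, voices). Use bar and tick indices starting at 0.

bar 0: v0=E3 v1=E4 v2=G4 v3=B4 downbeat P5
bar 1: v0=F3 v1=C4 v2=C4 v3=C5 downbeat P5
bar 2: v0=G3 v1=B3 v2=D4 v3=A4 downbeat M2
bar 3: v0=E3 v1=C4 v2=G4 v3=G4 downbeat m3
bar 4: v0=D3 v1=B3 v2=D4 v3=F4 downbeat m3
bar 5: v0=E3 v1=E4 v2=G4 v3=B4 downbeat P5
  -> R5 @ bar 0 tick 0 v(0, 2): opens on m3
  -> R1 @ bar 1 tick 0 v(0, 3): E3/B4 P5 -> F3/C5 P5 similar
  -> R2 @ bar 1 tick 0 v(1, 2): E4/G4 m3 -> C4/C4 P1 similar
  -> R1 @ bar 2 tick 0 v(0, 2): F3/C4 P5 -> G3/D4 P5 similar
  -> R4 @ bar 2 tick 0 v(0, 3): G3/A4 M2 untreated
  -> R2 @ bar 3 tick 0 v(1, 2): B3/D4 m3 -> C4/G4 P5 similar
  -> R2 @ bar 4 tick 0 v(0, 2): E3/G4 m3 -> D3/D4 P8 similar
  -> R8 @ bar 4 tick 0 v(0, 2): penult P8 not 3rd/6th
  -> R2 @ bar 5 tick 0 v(0, 1): D3/B3 M6 -> E3/E4 P8 similar
  -> R2 @ bar 5 tick 0 v(0, 3): D3/F4 m3 -> E3/B4 P5 similar
  -> R2 @ bar 5 tick 0 v(1, 3): B3/F4 TT -> E4/B4 P5 similar
  -> R7 @ bar 5 tick 0 v(3,): F4->B4 leap 6st
  -> R6 @ bar 5 tick 3 v(0, 2): closes on m3

(0, 0, R5, (0, 2))
(1, 0, R1, (0, 3))
(1, 0, R2, (1, 2))
(2, 0, R1, (0, 2))
(2, 0, R4, (0, 3))
(3, 0, R2, (1, 2))
(4, 0, R2, (0, 2))
(4, 0, R8, (0, 2))
(5, 0, R2, (0, 1))
(5, 0, R2, (0, 3))
(5, 0, R2, (1, 3))
(5, 0, R7, (3,))
(5, 3, R6, (0, 2))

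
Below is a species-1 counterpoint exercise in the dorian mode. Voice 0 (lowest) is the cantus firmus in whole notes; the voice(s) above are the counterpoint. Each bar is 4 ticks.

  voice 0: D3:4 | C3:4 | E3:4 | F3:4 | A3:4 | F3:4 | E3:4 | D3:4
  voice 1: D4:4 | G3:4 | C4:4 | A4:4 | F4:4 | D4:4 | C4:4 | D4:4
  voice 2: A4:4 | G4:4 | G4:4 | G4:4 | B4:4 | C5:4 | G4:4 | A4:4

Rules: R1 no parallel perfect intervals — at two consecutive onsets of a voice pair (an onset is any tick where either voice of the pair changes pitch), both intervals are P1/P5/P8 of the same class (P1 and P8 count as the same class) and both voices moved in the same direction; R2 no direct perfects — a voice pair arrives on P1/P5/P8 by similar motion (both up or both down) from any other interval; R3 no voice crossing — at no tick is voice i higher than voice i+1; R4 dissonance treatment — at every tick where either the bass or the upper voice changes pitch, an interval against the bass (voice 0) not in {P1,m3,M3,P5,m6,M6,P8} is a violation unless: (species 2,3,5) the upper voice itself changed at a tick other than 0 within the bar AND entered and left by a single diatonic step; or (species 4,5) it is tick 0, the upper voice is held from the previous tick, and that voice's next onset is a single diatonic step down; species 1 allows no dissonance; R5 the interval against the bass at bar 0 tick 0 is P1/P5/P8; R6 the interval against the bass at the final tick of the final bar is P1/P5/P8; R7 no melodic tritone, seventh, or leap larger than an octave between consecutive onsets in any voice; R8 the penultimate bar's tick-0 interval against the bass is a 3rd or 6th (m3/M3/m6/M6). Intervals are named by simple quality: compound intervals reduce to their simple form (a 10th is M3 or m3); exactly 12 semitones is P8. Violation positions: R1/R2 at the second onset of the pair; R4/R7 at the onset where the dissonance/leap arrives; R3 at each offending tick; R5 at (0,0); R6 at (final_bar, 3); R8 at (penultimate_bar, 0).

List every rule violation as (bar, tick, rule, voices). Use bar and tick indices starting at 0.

(1, 0, R1, (0, 2))
(1, 0, R2, (0, 1))
(1, 0, R2, (1, 2))
(3, 0, R3, (1, 2))
(3, 0, R4, (0, 2))
(3, 1, R3, (1, 2))
(3, 2, R3, (1, 2))
(3, 3, R3, (1, 2))
(4, 0, R4, (0, 2))
(6, 0, R2, (1, 2))
(7, 0, R1, (1, 2))

bar 0: v0=D3 v1=D4 v2=A4 downbeat P5
bar 1: v0=C3 v1=G3 v2=G4 downbeat P5
bar 2: v0=E3 v1=C4 v2=G4 downbeat m3
bar 3: v0=F3 v1=A4 v2=G4 downbeat M2
bar 4: v0=A3 v1=F4 v2=B4 downbeat M2
bar 5: v0=F3 v1=D4 v2=C5 downbeat P5
bar 6: v0=E3 v1=C4 v2=G4 downbeat m3
bar 7: v0=D3 v1=D4 v2=A4 downbeat P5
  -> R1 @ bar 1 tick 0 v(0, 2): D3/A4 P5 -> C3/G4 P5 similar
  -> R2 @ bar 1 tick 0 v(0, 1): D3/D4 P8 -> C3/G3 P5 similar
  -> R2 @ bar 1 tick 0 v(1, 2): D4/A4 P5 -> G3/G4 P8 similar
  -> R3 @ bar 3 tick 0 v(1, 2): A4 above G4
  -> R4 @ bar 3 tick 0 v(0, 2): F3/G4 M2 untreated
  -> R3 @ bar 3 tick 1 v(1, 2): A4 above G4
  -> R3 @ bar 3 tick 2 v(1, 2): A4 above G4
  -> R3 @ bar 3 tick 3 v(1, 2): A4 above G4
  -> R4 @ bar 4 tick 0 v(0, 2): A3/B4 M2 untreated
  -> R2 @ bar 6 tick 0 v(1, 2): D4/C5 m7 -> C4/G4 P5 similar
  -> R1 @ bar 7 tick 0 v(1, 2): C4/G4 P5 -> D4/A4 P5 similar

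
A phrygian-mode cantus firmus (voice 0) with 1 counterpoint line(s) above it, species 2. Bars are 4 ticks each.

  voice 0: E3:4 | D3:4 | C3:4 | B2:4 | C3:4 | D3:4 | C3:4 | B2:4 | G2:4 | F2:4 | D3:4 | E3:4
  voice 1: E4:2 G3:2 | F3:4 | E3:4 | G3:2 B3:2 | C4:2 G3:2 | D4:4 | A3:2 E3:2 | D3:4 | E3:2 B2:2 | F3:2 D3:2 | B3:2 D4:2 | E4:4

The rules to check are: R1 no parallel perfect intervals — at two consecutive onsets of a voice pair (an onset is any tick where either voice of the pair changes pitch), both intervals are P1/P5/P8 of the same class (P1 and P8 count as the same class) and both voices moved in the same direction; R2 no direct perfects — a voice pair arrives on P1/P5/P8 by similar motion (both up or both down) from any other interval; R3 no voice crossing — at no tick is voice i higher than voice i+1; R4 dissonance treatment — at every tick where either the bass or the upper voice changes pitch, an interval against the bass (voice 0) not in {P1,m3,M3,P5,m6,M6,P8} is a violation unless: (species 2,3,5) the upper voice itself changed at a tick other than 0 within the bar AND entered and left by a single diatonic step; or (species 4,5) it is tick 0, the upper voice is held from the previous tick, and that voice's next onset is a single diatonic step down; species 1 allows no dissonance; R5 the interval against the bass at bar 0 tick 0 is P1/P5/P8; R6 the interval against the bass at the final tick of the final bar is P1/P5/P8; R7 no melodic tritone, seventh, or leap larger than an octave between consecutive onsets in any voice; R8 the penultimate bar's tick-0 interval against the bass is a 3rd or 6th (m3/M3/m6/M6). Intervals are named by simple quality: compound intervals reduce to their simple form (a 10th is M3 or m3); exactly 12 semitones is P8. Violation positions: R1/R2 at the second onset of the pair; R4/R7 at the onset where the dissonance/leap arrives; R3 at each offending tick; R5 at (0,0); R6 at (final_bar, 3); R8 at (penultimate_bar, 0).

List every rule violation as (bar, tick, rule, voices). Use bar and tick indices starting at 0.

(4, 0, R1, (0, 1))
(5, 0, R2, (0, 1))
(9, 0, R7, (1,))
(11, 0, R1, (0, 1))

bar 0: v0=E3 v1=E4 downbeat P8
bar 1: v0=D3 v1=F3 downbeat m3
bar 2: v0=C3 v1=E3 downbeat M3
bar 3: v0=B2 v1=G3 downbeat m6
bar 4: v0=C3 v1=C4 downbeat P8
bar 5: v0=D3 v1=D4 downbeat P8
bar 6: v0=C3 v1=A3 downbeat M6
bar 7: v0=B2 v1=D3 downbeat m3
bar 8: v0=G2 v1=E3 downbeat M6
bar 9: v0=F2 v1=F3 downbeat P8
bar 10: v0=D3 v1=B3 downbeat M6
bar 11: v0=E3 v1=E4 downbeat P8
  -> R1 @ bar 4 tick 0 v(0, 1): B2/B3 P8 -> C3/C4 P8 similar
  -> R2 @ bar 5 tick 0 v(0, 1): C3/G3 P5 -> D3/D4 P8 similar
  -> R7 @ bar 9 tick 0 v(1,): B2->F3 leap 6st
  -> R1 @ bar 11 tick 0 v(0, 1): D3/D4 P8 -> E3/E4 P8 similar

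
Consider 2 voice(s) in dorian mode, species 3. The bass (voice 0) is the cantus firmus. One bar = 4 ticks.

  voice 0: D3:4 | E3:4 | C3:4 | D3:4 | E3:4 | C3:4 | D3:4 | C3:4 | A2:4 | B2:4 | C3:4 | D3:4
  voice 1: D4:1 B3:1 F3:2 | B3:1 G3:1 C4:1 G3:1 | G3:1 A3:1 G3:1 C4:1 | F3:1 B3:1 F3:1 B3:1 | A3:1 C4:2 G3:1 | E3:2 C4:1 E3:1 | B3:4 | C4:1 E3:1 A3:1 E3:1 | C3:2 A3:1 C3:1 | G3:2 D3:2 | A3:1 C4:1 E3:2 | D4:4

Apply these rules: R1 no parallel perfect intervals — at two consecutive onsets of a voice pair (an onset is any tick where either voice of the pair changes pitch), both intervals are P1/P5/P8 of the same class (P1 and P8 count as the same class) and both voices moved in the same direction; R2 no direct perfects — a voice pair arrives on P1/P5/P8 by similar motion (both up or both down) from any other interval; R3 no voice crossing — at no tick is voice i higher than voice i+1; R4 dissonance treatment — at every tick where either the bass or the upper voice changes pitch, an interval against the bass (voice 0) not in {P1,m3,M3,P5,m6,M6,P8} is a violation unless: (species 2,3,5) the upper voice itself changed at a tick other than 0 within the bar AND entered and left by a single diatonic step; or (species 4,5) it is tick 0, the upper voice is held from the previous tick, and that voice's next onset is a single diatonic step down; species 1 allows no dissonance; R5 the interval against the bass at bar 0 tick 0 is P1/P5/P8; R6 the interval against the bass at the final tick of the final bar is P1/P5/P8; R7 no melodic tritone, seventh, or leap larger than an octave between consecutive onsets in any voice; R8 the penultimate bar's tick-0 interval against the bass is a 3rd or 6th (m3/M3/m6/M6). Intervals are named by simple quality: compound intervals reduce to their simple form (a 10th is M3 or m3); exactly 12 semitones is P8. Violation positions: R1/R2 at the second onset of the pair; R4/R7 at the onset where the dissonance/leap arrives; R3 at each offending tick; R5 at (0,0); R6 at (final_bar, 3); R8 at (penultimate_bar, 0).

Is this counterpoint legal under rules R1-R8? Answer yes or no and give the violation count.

bar 0: v0=D3 v1=D4 (P8)
bar 1: v0=E3 v1=B3 (P5)
bar 2: v0=C3 v1=G3 (P5)
bar 3: v0=D3 v1=F3 (m3)
bar 4: v0=E3 v1=A3 (P4)
bar 5: v0=C3 v1=E3 (M3)
bar 6: v0=D3 v1=B3 (M6)
bar 7: v0=C3 v1=C4 (P8)
bar 8: v0=A2 v1=C3 (m3)
bar 9: v0=B2 v1=G3 (m6)
bar 10: v0=C3 v1=A3 (M6)
bar 11: v0=D3 v1=D4 (P8)
  R7 @ bar0.2: B3->F3 leap 6st
  R2 @ bar1.0: D3/F3 m3 -> E3/B3 P5 similar
  R7 @ bar1.0: F3->B3 leap 6st
  R7 @ bar3.1: F3->B3 leap 6st
  R7 @ bar3.2: B3->F3 leap 6st
  R7 @ bar3.3: F3->B3 leap 6st
  R4 @ bar4.0: E3/A3 P4 untreated
  R2 @ bar11.0: C3/E3 M3 -> D3/D4 P8 similar
  R7 @ bar11.0: E3->D4 leap 10st

No (9 violations)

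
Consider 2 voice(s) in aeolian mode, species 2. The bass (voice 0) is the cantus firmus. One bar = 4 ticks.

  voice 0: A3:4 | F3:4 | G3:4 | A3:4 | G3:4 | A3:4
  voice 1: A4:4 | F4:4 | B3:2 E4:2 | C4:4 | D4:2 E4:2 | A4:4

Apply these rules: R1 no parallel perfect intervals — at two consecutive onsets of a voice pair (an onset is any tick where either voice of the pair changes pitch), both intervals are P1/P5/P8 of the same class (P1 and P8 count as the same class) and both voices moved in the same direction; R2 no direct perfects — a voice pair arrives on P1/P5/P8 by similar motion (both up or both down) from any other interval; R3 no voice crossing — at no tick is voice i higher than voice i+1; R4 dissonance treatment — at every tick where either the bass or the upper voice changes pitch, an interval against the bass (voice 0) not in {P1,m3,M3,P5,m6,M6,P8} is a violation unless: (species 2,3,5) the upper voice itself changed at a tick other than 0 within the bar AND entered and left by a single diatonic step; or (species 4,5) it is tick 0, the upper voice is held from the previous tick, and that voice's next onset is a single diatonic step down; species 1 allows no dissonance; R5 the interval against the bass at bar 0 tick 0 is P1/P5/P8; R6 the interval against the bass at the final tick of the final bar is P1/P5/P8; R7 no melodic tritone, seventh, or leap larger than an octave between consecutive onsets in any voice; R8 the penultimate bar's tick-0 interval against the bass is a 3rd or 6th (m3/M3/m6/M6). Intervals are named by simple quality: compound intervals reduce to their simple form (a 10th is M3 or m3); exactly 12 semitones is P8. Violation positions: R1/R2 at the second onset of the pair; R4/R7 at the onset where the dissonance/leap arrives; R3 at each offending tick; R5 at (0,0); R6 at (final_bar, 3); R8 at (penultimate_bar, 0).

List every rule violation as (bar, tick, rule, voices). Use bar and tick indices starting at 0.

bar 0: v0=A3 v1=A4 downbeat P8
bar 1: v0=F3 v1=F4 downbeat P8
bar 2: v0=G3 v1=B3 downbeat M3
bar 3: v0=A3 v1=C4 downbeat m3
bar 4: v0=G3 v1=D4 downbeat P5
bar 5: v0=A3 v1=A4 downbeat P8
  -> R1 @ bar 1 tick 0 v(0, 1): A3/A4 P8 -> F3/F4 P8 similar
  -> R7 @ bar 2 tick 0 v(1,): F4->B3 leap 6st
  -> R8 @ bar 4 tick 0 v(0, 1): penult P5 not 3rd/6th
  -> R2 @ bar 5 tick 0 v(0, 1): G3/E4 M6 -> A3/A4 P8 similar

(1, 0, R1, (0, 1))
(2, 0, R7, (1,))
(4, 0, R8, (0, 1))
(5, 0, R2, (0, 1))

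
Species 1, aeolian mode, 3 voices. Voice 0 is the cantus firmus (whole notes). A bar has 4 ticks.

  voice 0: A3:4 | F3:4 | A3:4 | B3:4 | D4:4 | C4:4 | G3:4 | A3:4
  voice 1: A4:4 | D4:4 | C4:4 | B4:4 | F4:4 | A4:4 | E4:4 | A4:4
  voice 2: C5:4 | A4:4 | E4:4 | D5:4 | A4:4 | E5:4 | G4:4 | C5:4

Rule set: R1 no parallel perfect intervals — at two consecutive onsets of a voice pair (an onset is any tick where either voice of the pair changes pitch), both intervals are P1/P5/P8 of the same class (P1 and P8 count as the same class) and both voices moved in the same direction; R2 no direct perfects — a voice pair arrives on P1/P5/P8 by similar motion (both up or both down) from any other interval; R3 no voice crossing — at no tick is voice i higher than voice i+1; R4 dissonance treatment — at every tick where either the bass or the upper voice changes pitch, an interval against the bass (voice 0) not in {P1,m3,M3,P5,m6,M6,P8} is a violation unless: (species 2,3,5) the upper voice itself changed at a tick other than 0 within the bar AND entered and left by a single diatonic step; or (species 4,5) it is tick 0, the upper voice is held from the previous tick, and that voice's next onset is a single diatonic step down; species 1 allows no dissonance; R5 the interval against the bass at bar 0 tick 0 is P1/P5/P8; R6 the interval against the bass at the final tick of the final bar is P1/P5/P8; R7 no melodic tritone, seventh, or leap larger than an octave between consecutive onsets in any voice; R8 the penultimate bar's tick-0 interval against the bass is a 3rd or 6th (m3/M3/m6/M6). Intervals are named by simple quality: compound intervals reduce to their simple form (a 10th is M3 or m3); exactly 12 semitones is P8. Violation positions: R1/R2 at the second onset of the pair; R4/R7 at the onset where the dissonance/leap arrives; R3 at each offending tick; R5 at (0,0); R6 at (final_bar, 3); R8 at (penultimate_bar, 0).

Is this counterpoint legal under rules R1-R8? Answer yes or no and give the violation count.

No (11 violations)

bar 0: v0=A3 v1=A4 v2=C5 (m3)
bar 1: v0=F3 v1=D4 v2=A4 (M3)
bar 2: v0=A3 v1=C4 v2=E4 (P5)
bar 3: v0=B3 v1=B4 v2=D5 (m3)
bar 4: v0=D4 v1=F4 v2=A4 (P5)
bar 5: v0=C4 v1=A4 v2=E5 (M3)
bar 6: v0=G3 v1=E4 v2=G4 (P8)
bar 7: v0=A3 v1=A4 v2=C5 (m3)
  R5 @ bar0.0: opens on m3
  R2 @ bar1.0: A4/C5 m3 -> D4/A4 P5 similar
  R2 @ bar3.0: A3/C4 m3 -> B3/B4 P8 similar
  R7 @ bar3.0: C4->B4 leap 11st
  R7 @ bar3.0: E4->D5 leap 10st
  R7 @ bar4.0: B4->F4 leap 6st
  R2 @ bar5.0: F4/A4 M3 -> A4/E5 P5 similar
  R2 @ bar6.0: C4/E5 M3 -> G3/G4 P8 similar
  R8 @ bar6.0: penult P8 not 3rd/6th
  R2 @ bar7.0: G3/E4 M6 -> A3/A4 P8 similar
  R6 @ bar7.3: closes on m3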